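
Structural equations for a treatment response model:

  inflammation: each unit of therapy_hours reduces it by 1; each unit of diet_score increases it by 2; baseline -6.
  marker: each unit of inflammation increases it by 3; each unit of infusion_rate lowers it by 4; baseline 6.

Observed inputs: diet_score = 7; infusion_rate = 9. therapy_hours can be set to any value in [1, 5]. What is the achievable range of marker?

Substituting into the inflammation equation gives inflammation = -therapy_hours + 8.
Substituting into the marker equation gives marker = -3*therapy_hours - 6.
Linear in therapy_hours, so extremes are at the endpoints: therapy_hours = 1 gives marker = -9; therapy_hours = 5 gives marker = -21.

-21 to -9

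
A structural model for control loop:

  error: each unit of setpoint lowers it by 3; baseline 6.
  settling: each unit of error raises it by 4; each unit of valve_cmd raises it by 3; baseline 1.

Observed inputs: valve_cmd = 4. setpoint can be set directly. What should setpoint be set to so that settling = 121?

Substituting into the settling equation gives settling = -12*setpoint + 37.
Solve -12*setpoint + 37 = 121: setpoint = (121 - 37) / -12 = -7.

setpoint = -7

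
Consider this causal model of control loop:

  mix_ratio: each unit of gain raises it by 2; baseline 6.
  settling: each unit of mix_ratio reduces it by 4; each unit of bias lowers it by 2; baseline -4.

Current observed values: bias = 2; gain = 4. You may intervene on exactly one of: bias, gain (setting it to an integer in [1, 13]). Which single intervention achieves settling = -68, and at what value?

set bias = 4

Intervening on bias: with other inputs at their observed values, settling = -2*bias - 60. Solving for -68 gives bias = 4, within [1, 13].
Intervening on gain: settling = -8*gain - 32. Reaching -68 requires gain = 9/2, not an integer.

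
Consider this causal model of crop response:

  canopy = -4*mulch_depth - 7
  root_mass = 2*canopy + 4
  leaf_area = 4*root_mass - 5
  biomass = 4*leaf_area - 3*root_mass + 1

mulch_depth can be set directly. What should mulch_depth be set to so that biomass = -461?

Substituting into the root_mass equation gives root_mass = -8*mulch_depth - 10.
Substituting into the leaf_area equation gives leaf_area = -32*mulch_depth - 45.
biomass becomes -104*mulch_depth - 149.
Solve -104*mulch_depth - 149 = -461: mulch_depth = (-461 + 149) / -104 = 3.

mulch_depth = 3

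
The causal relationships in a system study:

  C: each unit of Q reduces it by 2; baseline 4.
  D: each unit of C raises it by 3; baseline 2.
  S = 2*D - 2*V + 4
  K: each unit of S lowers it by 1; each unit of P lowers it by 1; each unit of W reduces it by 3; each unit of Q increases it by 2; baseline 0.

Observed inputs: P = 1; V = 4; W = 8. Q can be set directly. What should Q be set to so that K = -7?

Q = 3

Substituting into the D equation gives D = -6*Q + 14.
S becomes -12*Q + 24.
Substituting into the K equation gives K = 14*Q - 49.
Solve 14*Q - 49 = -7: Q = (-7 + 49) / 14 = 3.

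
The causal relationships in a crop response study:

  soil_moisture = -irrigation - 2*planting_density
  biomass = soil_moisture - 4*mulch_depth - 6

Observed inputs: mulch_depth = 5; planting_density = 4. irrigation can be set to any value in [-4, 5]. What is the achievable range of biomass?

Substituting into the soil_moisture equation gives soil_moisture = -irrigation - 8.
Substituting into the biomass equation gives biomass = -irrigation - 34.
Linear in irrigation, so extremes are at the endpoints: irrigation = -4 gives biomass = -30; irrigation = 5 gives biomass = -39.

-39 to -30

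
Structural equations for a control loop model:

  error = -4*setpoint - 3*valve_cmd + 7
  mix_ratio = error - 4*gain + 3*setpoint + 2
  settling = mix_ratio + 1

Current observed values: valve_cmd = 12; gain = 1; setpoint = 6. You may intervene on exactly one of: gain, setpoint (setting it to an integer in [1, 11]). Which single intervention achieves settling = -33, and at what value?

Intervening on gain: settling = -4*gain - 32. Reaching -33 requires gain = 1/4, not an integer.
Intervening on setpoint: with other inputs at their observed values, settling = -setpoint - 30. Solving for -33 gives setpoint = 3, within [1, 11].

set setpoint = 3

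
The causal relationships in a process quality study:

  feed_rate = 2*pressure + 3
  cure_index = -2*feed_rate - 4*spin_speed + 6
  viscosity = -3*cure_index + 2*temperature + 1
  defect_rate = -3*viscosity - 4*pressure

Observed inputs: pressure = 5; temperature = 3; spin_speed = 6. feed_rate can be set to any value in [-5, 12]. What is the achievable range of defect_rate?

Intervening on feed_rate fixes its value directly, overriding its dependence on pressure.
Substituting into the cure_index equation gives cure_index = -2*feed_rate - 18.
So viscosity = 6*feed_rate + 61.
So defect_rate = -18*feed_rate - 203.
Linear in feed_rate, so extremes are at the endpoints: feed_rate = -5 gives defect_rate = -113; feed_rate = 12 gives defect_rate = -419.

-419 to -113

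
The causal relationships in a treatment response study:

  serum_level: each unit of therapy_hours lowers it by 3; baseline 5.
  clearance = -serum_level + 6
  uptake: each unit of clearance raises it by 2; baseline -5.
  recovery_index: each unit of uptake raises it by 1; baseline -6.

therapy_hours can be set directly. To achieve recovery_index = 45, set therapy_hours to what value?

therapy_hours = 9

Substituting into the clearance equation gives clearance = 3*therapy_hours + 1.
Substituting into the uptake equation gives uptake = 6*therapy_hours - 3.
Substituting into the recovery_index equation gives recovery_index = 6*therapy_hours - 9.
Solve 6*therapy_hours - 9 = 45: therapy_hours = (45 + 9) / 6 = 9.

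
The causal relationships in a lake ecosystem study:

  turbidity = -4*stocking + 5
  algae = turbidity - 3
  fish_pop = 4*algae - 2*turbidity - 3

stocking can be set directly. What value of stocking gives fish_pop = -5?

Substituting into the algae equation gives algae = -4*stocking + 2.
Substituting into the fish_pop equation gives fish_pop = -8*stocking - 5.
Solve -8*stocking - 5 = -5: stocking = (-5 + 5) / -8 = 0.

stocking = 0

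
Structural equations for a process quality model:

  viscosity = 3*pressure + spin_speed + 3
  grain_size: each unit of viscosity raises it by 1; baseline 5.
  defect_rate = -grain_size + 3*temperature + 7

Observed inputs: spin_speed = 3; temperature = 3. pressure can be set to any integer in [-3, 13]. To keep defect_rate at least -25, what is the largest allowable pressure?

Substituting into the viscosity equation gives viscosity = 3*pressure + 6.
Substituting into the grain_size equation gives grain_size = 3*pressure + 11.
Substituting into the defect_rate equation gives defect_rate = -3*pressure + 5.
Require -3*pressure + 5 ≥ -25, so pressure ≤ 10.
The largest integer in [-3, 13] satisfying this is 10.

pressure = 10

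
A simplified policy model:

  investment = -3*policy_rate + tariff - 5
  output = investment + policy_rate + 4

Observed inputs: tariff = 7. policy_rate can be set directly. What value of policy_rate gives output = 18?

Substituting into the investment equation gives investment = -3*policy_rate + 2.
Substituting into the output equation gives output = -2*policy_rate + 6.
Solve -2*policy_rate + 6 = 18: policy_rate = (18 - 6) / -2 = -6.

policy_rate = -6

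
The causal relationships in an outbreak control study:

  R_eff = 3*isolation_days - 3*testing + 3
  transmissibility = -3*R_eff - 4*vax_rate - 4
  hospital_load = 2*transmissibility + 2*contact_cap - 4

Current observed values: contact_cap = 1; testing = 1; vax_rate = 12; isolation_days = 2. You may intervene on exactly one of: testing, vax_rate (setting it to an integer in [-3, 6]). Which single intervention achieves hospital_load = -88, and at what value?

Intervening on testing: with other inputs at their observed values, hospital_load = 18*testing - 160. Solving for -88 gives testing = 4, within [-3, 6].
Intervening on vax_rate: hospital_load = -8*vax_rate - 46. Reaching -88 requires vax_rate = 21/4, not an integer.

set testing = 4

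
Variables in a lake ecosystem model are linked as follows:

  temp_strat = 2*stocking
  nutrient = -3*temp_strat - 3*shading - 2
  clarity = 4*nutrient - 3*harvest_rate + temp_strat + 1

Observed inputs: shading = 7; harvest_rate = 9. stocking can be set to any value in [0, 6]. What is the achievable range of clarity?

Substituting into the nutrient equation gives nutrient = -6*stocking - 23.
Substituting into the clarity equation gives clarity = -22*stocking - 118.
Linear in stocking, so extremes are at the endpoints: stocking = 0 gives clarity = -118; stocking = 6 gives clarity = -250.

-250 to -118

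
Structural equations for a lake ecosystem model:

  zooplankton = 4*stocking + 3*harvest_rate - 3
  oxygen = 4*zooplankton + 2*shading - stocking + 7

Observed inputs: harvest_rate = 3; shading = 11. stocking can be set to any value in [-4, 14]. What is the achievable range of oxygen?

-7 to 263

Substituting into the zooplankton equation gives zooplankton = 4*stocking + 6.
So oxygen = 15*stocking + 53.
Linear in stocking, so extremes are at the endpoints: stocking = -4 gives oxygen = -7; stocking = 14 gives oxygen = 263.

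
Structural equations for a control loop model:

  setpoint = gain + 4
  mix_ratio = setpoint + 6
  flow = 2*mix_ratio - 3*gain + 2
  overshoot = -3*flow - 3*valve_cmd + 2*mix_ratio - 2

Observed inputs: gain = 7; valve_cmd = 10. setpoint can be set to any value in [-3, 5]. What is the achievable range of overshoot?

Intervening on setpoint fixes its value directly, overriding its dependence on gain.
Substituting into the flow equation gives flow = 2*setpoint - 7.
Substituting into the overshoot equation gives overshoot = -4*setpoint + 1.
Linear in setpoint, so extremes are at the endpoints: setpoint = -3 gives overshoot = 13; setpoint = 5 gives overshoot = -19.

-19 to 13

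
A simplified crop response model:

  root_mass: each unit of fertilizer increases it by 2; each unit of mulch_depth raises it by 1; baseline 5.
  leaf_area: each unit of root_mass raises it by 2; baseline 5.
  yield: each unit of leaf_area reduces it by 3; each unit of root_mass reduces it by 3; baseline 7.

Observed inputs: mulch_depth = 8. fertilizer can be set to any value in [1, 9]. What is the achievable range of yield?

Substituting into the root_mass equation gives root_mass = 2*fertilizer + 13.
leaf_area becomes 4*fertilizer + 31.
Substituting into the yield equation gives yield = -18*fertilizer - 125.
Linear in fertilizer, so extremes are at the endpoints: fertilizer = 1 gives yield = -143; fertilizer = 9 gives yield = -287.

-287 to -143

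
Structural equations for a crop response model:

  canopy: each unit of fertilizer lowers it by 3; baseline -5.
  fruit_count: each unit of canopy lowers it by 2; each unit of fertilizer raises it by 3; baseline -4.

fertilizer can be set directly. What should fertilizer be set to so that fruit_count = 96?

fertilizer = 10

Substituting into the fruit_count equation gives fruit_count = 9*fertilizer + 6.
Solve 9*fertilizer + 6 = 96: fertilizer = (96 - 6) / 9 = 10.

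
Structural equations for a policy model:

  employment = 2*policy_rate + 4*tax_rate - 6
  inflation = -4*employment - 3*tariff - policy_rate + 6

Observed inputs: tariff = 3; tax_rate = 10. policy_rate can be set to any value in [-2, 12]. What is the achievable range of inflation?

Substituting into the employment equation gives employment = 2*policy_rate + 34.
This gives inflation = -9*policy_rate - 139.
Linear in policy_rate, so extremes are at the endpoints: policy_rate = -2 gives inflation = -121; policy_rate = 12 gives inflation = -247.

-247 to -121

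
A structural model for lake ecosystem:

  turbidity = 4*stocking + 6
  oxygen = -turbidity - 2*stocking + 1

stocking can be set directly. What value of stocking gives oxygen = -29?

Substituting into the oxygen equation gives oxygen = -6*stocking - 5.
Solve -6*stocking - 5 = -29: stocking = (-29 + 5) / -6 = 4.

stocking = 4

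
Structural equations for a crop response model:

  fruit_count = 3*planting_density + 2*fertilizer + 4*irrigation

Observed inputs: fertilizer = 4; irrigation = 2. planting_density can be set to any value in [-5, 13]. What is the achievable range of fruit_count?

1 to 55

Substituting into the fruit_count equation gives fruit_count = 3*planting_density + 16.
Linear in planting_density, so extremes are at the endpoints: planting_density = -5 gives fruit_count = 1; planting_density = 13 gives fruit_count = 55.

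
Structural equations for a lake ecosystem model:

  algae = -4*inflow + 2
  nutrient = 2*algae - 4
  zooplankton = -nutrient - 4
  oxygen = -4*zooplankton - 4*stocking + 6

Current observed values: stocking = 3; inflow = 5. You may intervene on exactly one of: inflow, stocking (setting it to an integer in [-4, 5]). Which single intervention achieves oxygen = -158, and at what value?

Intervening on inflow: oxygen = -32*inflow + 10. Reaching -158 requires inflow = 21/4, not an integer.
Intervening on stocking: with other inputs at their observed values, oxygen = -4*stocking - 138. Solving for -158 gives stocking = 5, within [-4, 5].

set stocking = 5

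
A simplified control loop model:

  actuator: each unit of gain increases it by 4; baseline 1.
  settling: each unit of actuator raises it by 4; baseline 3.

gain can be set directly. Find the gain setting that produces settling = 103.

Substituting into the settling equation gives settling = 16*gain + 7.
Solve 16*gain + 7 = 103: gain = (103 - 7) / 16 = 6.

gain = 6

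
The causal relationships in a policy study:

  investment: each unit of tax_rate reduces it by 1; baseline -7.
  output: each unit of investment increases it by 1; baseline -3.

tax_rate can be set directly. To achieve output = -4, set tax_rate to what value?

tax_rate = -6

Substituting into the output equation gives output = -tax_rate - 10.
Solve -tax_rate - 10 = -4: tax_rate = (-4 + 10) / -1 = -6.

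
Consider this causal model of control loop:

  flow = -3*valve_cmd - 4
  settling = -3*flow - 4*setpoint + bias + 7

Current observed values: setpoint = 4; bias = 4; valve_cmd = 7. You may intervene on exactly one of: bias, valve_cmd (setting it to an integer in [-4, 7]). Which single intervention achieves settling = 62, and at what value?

Intervening on bias: with other inputs at their observed values, settling = bias + 66. Solving for 62 gives bias = -4, within [-4, 7].
Intervening on valve_cmd: settling = 9*valve_cmd + 7. Reaching 62 requires valve_cmd = 55/9, not an integer.

set bias = -4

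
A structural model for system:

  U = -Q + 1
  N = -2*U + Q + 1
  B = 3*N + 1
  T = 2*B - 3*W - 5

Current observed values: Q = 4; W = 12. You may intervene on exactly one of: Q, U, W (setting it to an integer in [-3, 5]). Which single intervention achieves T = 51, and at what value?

set W = 4

Intervening on Q: T = 18*Q - 45. Reaching 51 requires Q = 16/3, not an integer.
Intervening on U: T = -12*U - 9. Reaching 51 requires U = -5, outside [-3, 5].
Intervening on W: with other inputs at their observed values, T = -3*W + 63. Solving for 51 gives W = 4, within [-3, 5].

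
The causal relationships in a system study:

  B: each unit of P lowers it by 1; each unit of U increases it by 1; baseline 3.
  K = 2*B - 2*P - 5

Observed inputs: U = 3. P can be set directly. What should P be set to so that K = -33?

Substituting into the B equation gives B = -P + 6.
This gives K = -4*P + 7.
Solve -4*P + 7 = -33: P = (-33 - 7) / -4 = 10.

P = 10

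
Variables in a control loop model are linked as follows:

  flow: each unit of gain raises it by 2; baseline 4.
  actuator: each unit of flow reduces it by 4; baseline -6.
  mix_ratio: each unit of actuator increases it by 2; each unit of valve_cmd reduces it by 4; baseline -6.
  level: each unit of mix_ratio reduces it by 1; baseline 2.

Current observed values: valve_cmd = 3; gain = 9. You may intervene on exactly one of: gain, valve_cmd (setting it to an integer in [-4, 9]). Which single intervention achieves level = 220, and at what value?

set valve_cmd = 6

Intervening on gain: level = 16*gain + 64. Reaching 220 requires gain = 39/4, not an integer.
Intervening on valve_cmd: with other inputs at their observed values, level = 4*valve_cmd + 196. Solving for 220 gives valve_cmd = 6, within [-4, 9].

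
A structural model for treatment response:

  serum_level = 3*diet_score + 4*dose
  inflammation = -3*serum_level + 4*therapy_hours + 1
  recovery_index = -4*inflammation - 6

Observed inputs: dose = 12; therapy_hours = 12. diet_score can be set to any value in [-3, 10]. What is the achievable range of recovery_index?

266 to 734

Substituting into the serum_level equation gives serum_level = 3*diet_score + 48.
Substituting into the inflammation equation gives inflammation = -9*diet_score - 95.
Substituting into the recovery_index equation gives recovery_index = 36*diet_score + 374.
Linear in diet_score, so extremes are at the endpoints: diet_score = -3 gives recovery_index = 266; diet_score = 10 gives recovery_index = 734.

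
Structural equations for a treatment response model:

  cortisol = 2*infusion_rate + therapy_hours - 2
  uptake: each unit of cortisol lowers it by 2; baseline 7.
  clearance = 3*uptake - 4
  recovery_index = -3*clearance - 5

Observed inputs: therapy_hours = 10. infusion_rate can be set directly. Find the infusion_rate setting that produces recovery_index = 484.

Substituting into the cortisol equation gives cortisol = 2*infusion_rate + 8.
This gives uptake = -4*infusion_rate - 9.
clearance becomes -12*infusion_rate - 31.
Substituting into the recovery_index equation gives recovery_index = 36*infusion_rate + 88.
Solve 36*infusion_rate + 88 = 484: infusion_rate = (484 - 88) / 36 = 11.

infusion_rate = 11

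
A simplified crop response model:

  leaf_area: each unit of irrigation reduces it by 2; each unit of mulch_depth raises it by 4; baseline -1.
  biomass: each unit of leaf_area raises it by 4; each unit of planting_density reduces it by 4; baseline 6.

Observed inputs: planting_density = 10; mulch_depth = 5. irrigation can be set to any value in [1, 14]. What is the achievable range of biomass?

Substituting into the leaf_area equation gives leaf_area = -2*irrigation + 19.
This gives biomass = -8*irrigation + 42.
Linear in irrigation, so extremes are at the endpoints: irrigation = 1 gives biomass = 34; irrigation = 14 gives biomass = -70.

-70 to 34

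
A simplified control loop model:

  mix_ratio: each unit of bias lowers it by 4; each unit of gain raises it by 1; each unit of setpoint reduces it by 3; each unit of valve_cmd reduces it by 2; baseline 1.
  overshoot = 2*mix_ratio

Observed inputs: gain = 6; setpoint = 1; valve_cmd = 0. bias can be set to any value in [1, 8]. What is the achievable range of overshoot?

-56 to 0

Substituting into the mix_ratio equation gives mix_ratio = -4*bias + 4.
Substituting into the overshoot equation gives overshoot = -8*bias + 8.
Linear in bias, so extremes are at the endpoints: bias = 1 gives overshoot = 0; bias = 8 gives overshoot = -56.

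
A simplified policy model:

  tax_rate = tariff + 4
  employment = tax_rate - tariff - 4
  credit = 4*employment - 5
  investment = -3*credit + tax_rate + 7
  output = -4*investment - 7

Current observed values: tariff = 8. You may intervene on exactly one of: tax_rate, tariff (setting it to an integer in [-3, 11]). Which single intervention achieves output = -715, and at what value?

Intervening on tax_rate: with other inputs at their observed values, output = 44*tax_rate - 671. Solving for -715 gives tax_rate = -1, within [-3, 11].
Intervening on tariff: output = -4*tariff - 111. Reaching -715 requires tariff = 151, outside [-3, 11].

set tax_rate = -1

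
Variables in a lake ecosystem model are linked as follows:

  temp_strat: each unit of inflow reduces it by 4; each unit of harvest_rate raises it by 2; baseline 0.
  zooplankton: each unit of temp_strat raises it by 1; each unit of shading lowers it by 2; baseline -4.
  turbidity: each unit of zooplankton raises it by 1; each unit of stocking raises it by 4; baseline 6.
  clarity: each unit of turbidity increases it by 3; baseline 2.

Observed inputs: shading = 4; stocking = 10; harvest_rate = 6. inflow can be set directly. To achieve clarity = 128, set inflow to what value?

Substituting into the temp_strat equation gives temp_strat = -4*inflow + 12.
This gives zooplankton = -4*inflow.
turbidity becomes -4*inflow + 46.
Substituting into the clarity equation gives clarity = -12*inflow + 140.
Solve -12*inflow + 140 = 128: inflow = (128 - 140) / -12 = 1.

inflow = 1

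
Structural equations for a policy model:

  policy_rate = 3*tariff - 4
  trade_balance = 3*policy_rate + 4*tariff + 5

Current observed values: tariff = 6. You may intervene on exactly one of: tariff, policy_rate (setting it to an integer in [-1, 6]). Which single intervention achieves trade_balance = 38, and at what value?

set policy_rate = 3

Intervening on tariff: trade_balance = 13*tariff - 7. Reaching 38 requires tariff = 45/13, not an integer.
Intervening on policy_rate: with other inputs at their observed values, trade_balance = 3*policy_rate + 29. Solving for 38 gives policy_rate = 3, within [-1, 6].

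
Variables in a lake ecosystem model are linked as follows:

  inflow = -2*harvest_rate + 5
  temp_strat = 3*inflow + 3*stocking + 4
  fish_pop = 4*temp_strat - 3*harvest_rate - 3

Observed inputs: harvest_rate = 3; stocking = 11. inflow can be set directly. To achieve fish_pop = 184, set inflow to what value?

Intervening on inflow fixes its value directly, overriding its dependence on harvest_rate.
Substituting into the temp_strat equation gives temp_strat = 3*inflow + 37.
This gives fish_pop = 12*inflow + 136.
Solve 12*inflow + 136 = 184: inflow = (184 - 136) / 12 = 4.

inflow = 4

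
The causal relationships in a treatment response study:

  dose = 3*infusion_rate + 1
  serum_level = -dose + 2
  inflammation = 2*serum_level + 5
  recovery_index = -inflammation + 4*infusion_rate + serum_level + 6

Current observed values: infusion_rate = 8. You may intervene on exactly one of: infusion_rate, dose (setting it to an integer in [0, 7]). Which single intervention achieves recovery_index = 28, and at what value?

Intervening on infusion_rate: with other inputs at their observed values, recovery_index = 7*infusion_rate. Solving for 28 gives infusion_rate = 4, within [0, 7].
Intervening on dose: recovery_index = dose + 31. Reaching 28 requires dose = -3, outside [0, 7].

set infusion_rate = 4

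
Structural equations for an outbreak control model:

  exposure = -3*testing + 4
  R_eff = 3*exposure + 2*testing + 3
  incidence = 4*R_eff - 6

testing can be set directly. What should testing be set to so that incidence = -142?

testing = 7

Substituting into the R_eff equation gives R_eff = -7*testing + 15.
Substituting into the incidence equation gives incidence = -28*testing + 54.
Solve -28*testing + 54 = -142: testing = (-142 - 54) / -28 = 7.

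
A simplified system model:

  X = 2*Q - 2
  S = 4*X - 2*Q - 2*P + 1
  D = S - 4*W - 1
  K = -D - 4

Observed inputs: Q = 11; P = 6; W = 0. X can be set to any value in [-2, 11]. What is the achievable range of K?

-14 to 38

Intervening on X fixes its value directly, overriding its dependence on Q.
Substituting into the S equation gives S = 4*X - 33.
Substituting into the D equation gives D = 4*X - 34.
K becomes -4*X + 30.
Linear in X, so extremes are at the endpoints: X = -2 gives K = 38; X = 11 gives K = -14.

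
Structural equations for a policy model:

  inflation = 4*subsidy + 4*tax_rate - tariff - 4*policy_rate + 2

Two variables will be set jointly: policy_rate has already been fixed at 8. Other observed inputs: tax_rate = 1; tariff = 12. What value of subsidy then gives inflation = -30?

With policy_rate held at 8:
Substituting into the inflation equation gives inflation = 4*subsidy - 38.
Solve 4*subsidy - 38 = -30: subsidy = (-30 + 38) / 4 = 2.

subsidy = 2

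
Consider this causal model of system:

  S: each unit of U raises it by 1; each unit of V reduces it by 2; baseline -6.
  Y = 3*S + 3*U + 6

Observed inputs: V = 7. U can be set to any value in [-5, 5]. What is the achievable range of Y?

Substituting into the S equation gives S = U - 20.
Y becomes 6*U - 54.
Linear in U, so extremes are at the endpoints: U = -5 gives Y = -84; U = 5 gives Y = -24.

-84 to -24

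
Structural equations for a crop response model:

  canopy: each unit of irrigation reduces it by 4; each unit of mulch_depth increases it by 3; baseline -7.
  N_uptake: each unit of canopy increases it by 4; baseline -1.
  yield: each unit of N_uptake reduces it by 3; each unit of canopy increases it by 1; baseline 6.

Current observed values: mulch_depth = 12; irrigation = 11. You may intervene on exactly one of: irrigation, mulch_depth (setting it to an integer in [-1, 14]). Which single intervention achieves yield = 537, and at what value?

set mulch_depth = 1

Intervening on irrigation: yield = 44*irrigation - 310. Reaching 537 requires irrigation = 77/4, not an integer.
Intervening on mulch_depth: with other inputs at their observed values, yield = -33*mulch_depth + 570. Solving for 537 gives mulch_depth = 1, within [-1, 14].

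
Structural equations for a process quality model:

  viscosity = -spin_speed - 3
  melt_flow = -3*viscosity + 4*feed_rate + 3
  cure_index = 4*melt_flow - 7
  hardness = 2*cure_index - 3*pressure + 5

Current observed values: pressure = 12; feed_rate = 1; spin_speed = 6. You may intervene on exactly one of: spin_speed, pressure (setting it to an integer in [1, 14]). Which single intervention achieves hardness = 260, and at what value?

Intervening on spin_speed: hardness = 24*spin_speed + 83. Reaching 260 requires spin_speed = 59/8, not an integer.
Intervening on pressure: with other inputs at their observed values, hardness = -3*pressure + 263. Solving for 260 gives pressure = 1, within [1, 14].

set pressure = 1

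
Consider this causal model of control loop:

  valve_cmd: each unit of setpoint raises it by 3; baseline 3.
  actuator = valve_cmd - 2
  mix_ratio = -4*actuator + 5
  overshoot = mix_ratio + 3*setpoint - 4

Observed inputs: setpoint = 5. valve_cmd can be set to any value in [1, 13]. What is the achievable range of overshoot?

-28 to 20

Intervening on valve_cmd fixes its value directly, overriding its dependence on setpoint.
Substituting into the mix_ratio equation gives mix_ratio = -4*valve_cmd + 13.
Substituting into the overshoot equation gives overshoot = -4*valve_cmd + 24.
Linear in valve_cmd, so extremes are at the endpoints: valve_cmd = 1 gives overshoot = 20; valve_cmd = 13 gives overshoot = -28.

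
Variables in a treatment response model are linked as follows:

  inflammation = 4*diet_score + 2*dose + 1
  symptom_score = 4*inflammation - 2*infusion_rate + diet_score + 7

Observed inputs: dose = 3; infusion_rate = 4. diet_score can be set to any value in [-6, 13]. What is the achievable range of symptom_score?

Substituting into the inflammation equation gives inflammation = 4*diet_score + 7.
Substituting into the symptom_score equation gives symptom_score = 17*diet_score + 27.
Linear in diet_score, so extremes are at the endpoints: diet_score = -6 gives symptom_score = -75; diet_score = 13 gives symptom_score = 248.

-75 to 248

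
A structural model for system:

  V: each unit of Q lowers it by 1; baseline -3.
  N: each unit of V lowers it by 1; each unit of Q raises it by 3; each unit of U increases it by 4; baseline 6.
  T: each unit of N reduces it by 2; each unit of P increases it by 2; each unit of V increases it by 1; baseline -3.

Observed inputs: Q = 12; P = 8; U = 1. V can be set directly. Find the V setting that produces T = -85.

Intervening on V fixes its value directly, overriding its dependence on Q.
Substituting into the N equation gives N = -V + 46.
Substituting into the T equation gives T = 3*V - 79.
Solve 3*V - 79 = -85: V = (-85 + 79) / 3 = -2.

V = -2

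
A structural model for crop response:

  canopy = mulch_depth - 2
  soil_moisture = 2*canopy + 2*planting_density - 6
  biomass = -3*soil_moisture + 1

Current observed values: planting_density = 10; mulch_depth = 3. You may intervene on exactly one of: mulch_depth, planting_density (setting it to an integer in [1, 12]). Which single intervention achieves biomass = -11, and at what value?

Intervening on mulch_depth: biomass = -6*mulch_depth - 29. Reaching -11 requires mulch_depth = -3, outside [1, 12].
Intervening on planting_density: with other inputs at their observed values, biomass = -6*planting_density + 13. Solving for -11 gives planting_density = 4, within [1, 12].

set planting_density = 4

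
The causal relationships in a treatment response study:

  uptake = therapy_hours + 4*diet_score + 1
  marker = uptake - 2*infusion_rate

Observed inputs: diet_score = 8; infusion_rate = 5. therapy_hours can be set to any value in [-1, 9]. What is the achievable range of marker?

Substituting into the uptake equation gives uptake = therapy_hours + 33.
Substituting into the marker equation gives marker = therapy_hours + 23.
Linear in therapy_hours, so extremes are at the endpoints: therapy_hours = -1 gives marker = 22; therapy_hours = 9 gives marker = 32.

22 to 32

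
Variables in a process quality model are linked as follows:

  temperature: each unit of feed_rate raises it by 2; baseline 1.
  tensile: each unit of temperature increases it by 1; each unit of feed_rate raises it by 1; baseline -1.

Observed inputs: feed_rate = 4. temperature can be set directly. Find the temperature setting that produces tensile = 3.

Intervening on temperature fixes its value directly, overriding its dependence on feed_rate.
Substituting into the tensile equation gives tensile = temperature + 3.
Solve temperature + 3 = 3: temperature = (3 - 3) / 1 = 0.

temperature = 0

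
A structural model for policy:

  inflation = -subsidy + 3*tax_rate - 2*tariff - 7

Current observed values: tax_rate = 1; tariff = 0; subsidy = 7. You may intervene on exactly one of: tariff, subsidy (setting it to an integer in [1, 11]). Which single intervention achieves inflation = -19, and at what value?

set tariff = 4

Intervening on tariff: with other inputs at their observed values, inflation = -2*tariff - 11. Solving for -19 gives tariff = 4, within [1, 11].
Intervening on subsidy: inflation = -subsidy - 4. Reaching -19 requires subsidy = 15, outside [1, 11].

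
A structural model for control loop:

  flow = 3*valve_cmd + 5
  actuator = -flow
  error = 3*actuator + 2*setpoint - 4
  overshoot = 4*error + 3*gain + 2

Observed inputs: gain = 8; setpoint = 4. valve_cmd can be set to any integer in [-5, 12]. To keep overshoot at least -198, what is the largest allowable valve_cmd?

Substituting into the actuator equation gives actuator = -3*valve_cmd - 5.
Substituting into the error equation gives error = -9*valve_cmd - 11.
So overshoot = -36*valve_cmd - 18.
Require -36*valve_cmd - 18 ≥ -198, so valve_cmd ≤ 5.
The largest integer in [-5, 12] satisfying this is 5.

valve_cmd = 5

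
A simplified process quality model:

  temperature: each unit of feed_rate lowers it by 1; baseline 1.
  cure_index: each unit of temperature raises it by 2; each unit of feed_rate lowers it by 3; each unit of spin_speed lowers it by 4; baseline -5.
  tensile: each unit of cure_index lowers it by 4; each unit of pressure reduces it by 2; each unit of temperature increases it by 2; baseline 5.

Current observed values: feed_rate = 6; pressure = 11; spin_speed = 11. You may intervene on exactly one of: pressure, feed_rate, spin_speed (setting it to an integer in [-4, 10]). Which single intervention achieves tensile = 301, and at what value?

set pressure = 1

Intervening on pressure: with other inputs at their observed values, tensile = -2*pressure + 303. Solving for 301 gives pressure = 1, within [-4, 10].
Intervening on feed_rate: tensile = 18*feed_rate + 173. Reaching 301 requires feed_rate = 64/9, not an integer.
Intervening on spin_speed: tensile = 16*spin_speed + 105. Reaching 301 requires spin_speed = 49/4, not an integer.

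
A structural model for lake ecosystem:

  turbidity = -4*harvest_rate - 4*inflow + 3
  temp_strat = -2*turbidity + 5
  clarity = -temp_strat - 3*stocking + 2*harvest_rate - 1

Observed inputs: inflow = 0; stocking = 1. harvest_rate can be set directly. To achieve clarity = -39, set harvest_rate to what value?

Substituting into the turbidity equation gives turbidity = -4*harvest_rate + 3.
Substituting into the temp_strat equation gives temp_strat = 8*harvest_rate - 1.
Substituting into the clarity equation gives clarity = -6*harvest_rate - 3.
Solve -6*harvest_rate - 3 = -39: harvest_rate = (-39 + 3) / -6 = 6.

harvest_rate = 6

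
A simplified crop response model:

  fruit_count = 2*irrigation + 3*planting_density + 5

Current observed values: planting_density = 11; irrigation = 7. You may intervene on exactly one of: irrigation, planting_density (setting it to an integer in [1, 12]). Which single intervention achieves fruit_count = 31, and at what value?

set planting_density = 4

Intervening on irrigation: fruit_count = 2*irrigation + 38. Reaching 31 requires irrigation = -7/2, not an integer.
Intervening on planting_density: with other inputs at their observed values, fruit_count = 3*planting_density + 19. Solving for 31 gives planting_density = 4, within [1, 12].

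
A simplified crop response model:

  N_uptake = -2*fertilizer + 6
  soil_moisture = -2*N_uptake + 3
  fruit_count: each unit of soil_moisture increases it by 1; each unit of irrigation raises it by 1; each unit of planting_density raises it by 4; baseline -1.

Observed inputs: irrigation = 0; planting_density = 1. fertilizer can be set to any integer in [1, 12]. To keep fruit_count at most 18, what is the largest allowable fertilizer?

Substituting into the soil_moisture equation gives soil_moisture = 4*fertilizer - 9.
fruit_count becomes 4*fertilizer - 6.
Require 4*fertilizer - 6 ≤ 18, so fertilizer ≤ 6.
The largest integer in [1, 12] satisfying this is 6.

fertilizer = 6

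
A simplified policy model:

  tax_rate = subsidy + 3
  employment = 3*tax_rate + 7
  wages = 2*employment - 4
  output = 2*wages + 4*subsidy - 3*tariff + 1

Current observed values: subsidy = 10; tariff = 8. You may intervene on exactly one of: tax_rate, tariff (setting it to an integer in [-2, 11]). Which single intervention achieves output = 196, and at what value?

Intervening on tax_rate: output = 12*tax_rate + 37. Reaching 196 requires tax_rate = 53/4, not an integer.
Intervening on tariff: with other inputs at their observed values, output = -3*tariff + 217. Solving for 196 gives tariff = 7, within [-2, 11].

set tariff = 7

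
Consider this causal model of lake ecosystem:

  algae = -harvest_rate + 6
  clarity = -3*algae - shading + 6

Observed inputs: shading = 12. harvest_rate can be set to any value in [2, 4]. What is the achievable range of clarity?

-18 to -12

Substituting into the clarity equation gives clarity = 3*harvest_rate - 24.
Linear in harvest_rate, so extremes are at the endpoints: harvest_rate = 2 gives clarity = -18; harvest_rate = 4 gives clarity = -12.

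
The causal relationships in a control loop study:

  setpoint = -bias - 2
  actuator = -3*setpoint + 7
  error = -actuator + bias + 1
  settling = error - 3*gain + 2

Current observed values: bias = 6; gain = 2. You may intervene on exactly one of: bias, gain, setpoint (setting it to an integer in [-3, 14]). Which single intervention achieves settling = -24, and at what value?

Intervening on bias: with other inputs at their observed values, settling = -2*bias - 16. Solving for -24 gives bias = 4, within [-3, 14].
Intervening on gain: settling = -3*gain - 22. Reaching -24 requires gain = 2/3, not an integer.
Intervening on setpoint: settling = 3*setpoint - 4. Reaching -24 requires setpoint = -20/3, not an integer.

set bias = 4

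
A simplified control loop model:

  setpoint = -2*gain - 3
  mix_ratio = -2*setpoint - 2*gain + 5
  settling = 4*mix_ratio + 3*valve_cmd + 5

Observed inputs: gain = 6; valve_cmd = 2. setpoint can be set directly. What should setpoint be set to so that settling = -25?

Intervening on setpoint fixes its value directly, overriding its dependence on gain.
Substituting into the mix_ratio equation gives mix_ratio = -2*setpoint - 7.
So settling = -8*setpoint - 17.
Solve -8*setpoint - 17 = -25: setpoint = (-25 + 17) / -8 = 1.

setpoint = 1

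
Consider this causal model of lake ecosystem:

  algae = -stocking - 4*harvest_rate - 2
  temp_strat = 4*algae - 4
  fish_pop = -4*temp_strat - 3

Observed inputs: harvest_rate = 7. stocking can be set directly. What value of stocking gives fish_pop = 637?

stocking = 9

Substituting into the algae equation gives algae = -stocking - 30.
temp_strat becomes -4*stocking - 124.
fish_pop becomes 16*stocking + 493.
Solve 16*stocking + 493 = 637: stocking = (637 - 493) / 16 = 9.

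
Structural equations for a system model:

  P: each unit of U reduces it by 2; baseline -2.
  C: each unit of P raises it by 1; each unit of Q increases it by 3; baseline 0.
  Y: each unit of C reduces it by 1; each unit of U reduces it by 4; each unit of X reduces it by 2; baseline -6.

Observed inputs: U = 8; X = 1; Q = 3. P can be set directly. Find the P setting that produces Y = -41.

P = -8

Intervening on P fixes its value directly, overriding its dependence on U.
Substituting into the C equation gives C = P + 9.
Y becomes -P - 49.
Solve -P - 49 = -41: P = (-41 + 49) / -1 = -8.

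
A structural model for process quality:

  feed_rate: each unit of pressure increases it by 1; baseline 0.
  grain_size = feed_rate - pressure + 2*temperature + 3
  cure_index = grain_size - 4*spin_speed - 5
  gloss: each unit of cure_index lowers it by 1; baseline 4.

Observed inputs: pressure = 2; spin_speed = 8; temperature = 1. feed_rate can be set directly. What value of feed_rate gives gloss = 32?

feed_rate = 6

Intervening on feed_rate fixes its value directly, overriding its dependence on pressure.
Substituting into the grain_size equation gives grain_size = feed_rate + 3.
Substituting into the cure_index equation gives cure_index = feed_rate - 34.
Substituting into the gloss equation gives gloss = -feed_rate + 38.
Solve -feed_rate + 38 = 32: feed_rate = (32 - 38) / -1 = 6.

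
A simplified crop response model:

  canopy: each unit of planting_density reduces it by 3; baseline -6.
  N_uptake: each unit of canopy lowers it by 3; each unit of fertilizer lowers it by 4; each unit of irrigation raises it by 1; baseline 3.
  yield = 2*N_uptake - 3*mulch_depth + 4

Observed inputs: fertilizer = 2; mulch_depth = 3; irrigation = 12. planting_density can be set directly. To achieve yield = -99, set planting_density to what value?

planting_density = -8

Substituting into the N_uptake equation gives N_uptake = 9*planting_density + 25.
Substituting into the yield equation gives yield = 18*planting_density + 45.
Solve 18*planting_density + 45 = -99: planting_density = (-99 - 45) / 18 = -8.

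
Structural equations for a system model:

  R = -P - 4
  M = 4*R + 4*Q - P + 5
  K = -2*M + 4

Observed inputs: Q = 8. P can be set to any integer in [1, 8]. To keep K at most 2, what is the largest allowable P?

Substituting into the M equation gives M = -5*P + 21.
Substituting into the K equation gives K = 10*P - 38.
Require 10*P - 38 ≤ 2, so P ≤ 4.
The largest integer in [1, 8] satisfying this is 4.

P = 4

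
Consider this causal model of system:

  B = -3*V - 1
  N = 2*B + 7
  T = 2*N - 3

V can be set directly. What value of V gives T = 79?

Substituting into the N equation gives N = -6*V + 5.
This gives T = -12*V + 7.
Solve -12*V + 7 = 79: V = (79 - 7) / -12 = -6.

V = -6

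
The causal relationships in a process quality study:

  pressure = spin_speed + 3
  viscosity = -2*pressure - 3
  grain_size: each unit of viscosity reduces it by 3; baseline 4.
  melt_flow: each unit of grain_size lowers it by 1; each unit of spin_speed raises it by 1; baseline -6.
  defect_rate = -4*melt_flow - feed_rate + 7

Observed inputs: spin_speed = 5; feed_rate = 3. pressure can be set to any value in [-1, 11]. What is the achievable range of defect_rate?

36 to 324

Intervening on pressure fixes its value directly, overriding its dependence on spin_speed.
Substituting into the grain_size equation gives grain_size = 6*pressure + 13.
This gives melt_flow = -6*pressure - 14.
Substituting into the defect_rate equation gives defect_rate = 24*pressure + 60.
Linear in pressure, so extremes are at the endpoints: pressure = -1 gives defect_rate = 36; pressure = 11 gives defect_rate = 324.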